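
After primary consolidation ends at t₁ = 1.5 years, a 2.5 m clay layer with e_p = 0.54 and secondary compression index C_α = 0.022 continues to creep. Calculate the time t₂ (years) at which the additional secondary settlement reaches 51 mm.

S_s = C_α·H/(1+e_p)·log₁₀(t₂/t₁) ⇒ log₁₀(t₂/t₁) = S_s·(1+e_p)/(C_α·H).
log₁₀(t₂/t₁) = 0.051 × (1+0.54) / (0.022×2.5) = 1.428
t₂ = t₁ × 10^1.428 = 1.5 × 26.79 = 40.19 years

t₂ ≈ 40.2 years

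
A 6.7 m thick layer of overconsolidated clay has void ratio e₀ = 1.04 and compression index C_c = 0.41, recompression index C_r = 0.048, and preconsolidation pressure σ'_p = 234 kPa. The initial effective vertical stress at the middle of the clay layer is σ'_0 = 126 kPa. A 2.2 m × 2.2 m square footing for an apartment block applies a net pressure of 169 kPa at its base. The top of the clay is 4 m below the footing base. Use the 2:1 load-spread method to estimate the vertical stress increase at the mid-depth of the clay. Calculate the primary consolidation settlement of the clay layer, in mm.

S_c ≈ 4.71 mm

Mid-depth of clay below the footing base: z = 4 + 6.7/2 = 7.35 m.
Stress increase at mid-clay by the 2:1 spreading method:
Δσ = qBL/((B+z)(L+z)) = 169×2.2×2.2/((2.2+7.35)(2.2+7.35)) = 8.9686 kPa
Final effective stress: σ'_f = 126 + 8.9686 = 134.97 kPa.
σ'_f = 134.97 ≤ σ'_p = 234 kPa, so the clay remains overconsolidated and only the recompression index applies:
S_c = C_r·H/(1+e₀)·log₁₀(σ'_f/σ'_0) = 0.048×6.7/2.04×log₁₀(134.97/126)
    = 0.15765 × 0.029867 = 0.004708 m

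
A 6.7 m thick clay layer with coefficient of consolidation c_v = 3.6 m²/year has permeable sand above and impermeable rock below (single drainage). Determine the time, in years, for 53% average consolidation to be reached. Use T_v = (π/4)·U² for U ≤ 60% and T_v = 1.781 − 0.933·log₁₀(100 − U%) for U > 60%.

Drainage path length: H_d = H = 6.7 m (single drainage).
U ≤ 60%: T_v = (π/4)·U² = (π/4)×0.53² = 0.22062.
t = T_v·H_d²/c_v = 0.22062×6.7²/3.6 = 2.751 years.

t ≈ 2.75 years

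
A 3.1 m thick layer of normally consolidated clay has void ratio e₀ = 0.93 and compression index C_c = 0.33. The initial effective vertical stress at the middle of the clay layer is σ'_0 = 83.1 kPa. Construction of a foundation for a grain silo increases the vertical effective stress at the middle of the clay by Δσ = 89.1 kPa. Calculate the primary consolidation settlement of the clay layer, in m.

S_c ≈ 0.168 m

Final effective stress: σ'_f = σ'_0 + Δσ = 83.1 + 89.1 = 172.2 kPa.
Normally consolidated clay, so the full stress increment lies on the virgin compression line:
S_c = C_c·H/(1+e₀)·log₁₀(σ'_f/σ'_0) = 0.33×3.1/(1+0.93)×log₁₀(172.2/83.1)
    = 0.53005 × 0.31643 = 0.1677 m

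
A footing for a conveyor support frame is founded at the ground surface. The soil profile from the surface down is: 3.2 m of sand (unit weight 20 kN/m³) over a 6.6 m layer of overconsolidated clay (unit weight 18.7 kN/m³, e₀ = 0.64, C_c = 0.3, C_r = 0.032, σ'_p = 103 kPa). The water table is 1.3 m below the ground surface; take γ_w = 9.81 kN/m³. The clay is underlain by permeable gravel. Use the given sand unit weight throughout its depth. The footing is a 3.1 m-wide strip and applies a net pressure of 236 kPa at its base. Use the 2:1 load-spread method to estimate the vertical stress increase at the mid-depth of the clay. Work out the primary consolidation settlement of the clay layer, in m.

Mid-depth of clay below the ground surface: z = 3.2 + 6.6/2 = 6.5 m.
Total vertical stress at mid-clay: σ_v = 20×3.2 + 18.7×3.3 = 125.71 kPa.
Pore pressure: u = 9.81×(6.5 − 1.3) = 51.012 kPa.
Initial effective stress: σ'_0 = σ_v − u = 125.71 − 51.012 = 74.698 kPa.
Stress increase at mid-clay by the 2:1 spreading method:
Δσ = qB/(B+z) = 236×3.1/(3.1+6.5) = 76.208 kPa
Final effective stress: σ'_f = 74.698 + 76.208 = 150.91 kPa.
σ'_f = 150.91 > σ'_p = 103 kPa, so the stress path crosses the preconsolidation pressure — recompression up to σ'_p, then virgin compression beyond:
S_c = H/(1+e₀)·[C_r·log₁₀(σ'_p/σ'_0) + C_c·log₁₀(σ'_f/σ'_p)]
    = 6.6/1.64 × [0.032×log₁₀(103/74.698) + 0.3×log₁₀(150.91/103)]
    = 4.0244 × [0.0044649 + 0.049764] = 0.2182 m

S_c ≈ 0.218 m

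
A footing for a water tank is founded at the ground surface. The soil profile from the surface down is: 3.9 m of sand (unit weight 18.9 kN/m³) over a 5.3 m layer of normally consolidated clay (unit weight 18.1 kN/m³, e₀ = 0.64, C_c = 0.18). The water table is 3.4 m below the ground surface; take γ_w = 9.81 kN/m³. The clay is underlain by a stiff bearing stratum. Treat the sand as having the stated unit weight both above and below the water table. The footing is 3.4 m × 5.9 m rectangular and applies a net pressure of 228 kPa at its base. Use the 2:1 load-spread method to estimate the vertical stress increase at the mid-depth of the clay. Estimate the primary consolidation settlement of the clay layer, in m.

S_c ≈ 0.0862 m

Mid-depth of clay below the ground surface: z = 3.9 + 5.3/2 = 6.55 m.
Total vertical stress at mid-clay: σ_v = 18.9×3.9 + 18.1×2.65 = 121.67 kPa.
Pore pressure: u = 9.81×(6.55 − 3.4) = 30.902 kPa.
Initial effective stress: σ'_0 = σ_v − u = 121.67 − 30.902 = 90.768 kPa.
Stress increase at mid-clay by the 2:1 spreading method:
Δσ = qBL/((B+z)(L+z)) = 228×3.4×5.9/((3.4+6.55)(5.9+6.55)) = 36.921 kPa
Final effective stress: σ'_f = σ'_0 + Δσ = 90.768 + 36.921 = 127.69 kPa.
Normally consolidated clay, so the full stress increment lies on the virgin compression line:
S_c = C_c·H/(1+e₀)·log₁₀(σ'_f/σ'_0) = 0.18×5.3/(1+0.64)×log₁₀(127.69/90.768)
    = 0.58171 × 0.14822 = 0.08622 m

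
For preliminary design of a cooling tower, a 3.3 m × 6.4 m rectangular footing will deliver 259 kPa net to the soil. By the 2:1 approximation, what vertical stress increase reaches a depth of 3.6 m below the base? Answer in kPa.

By the 2:1 method the load spreads at 1 horizontal : 2 vertical, so at depth z the loaded area has grown by z in each plan dimension:
Δσ = qBL/((B+z)(L+z)) = 259×3.3×6.4/((3.3+3.6)(6.4+3.6)) = 79.277 kPa

Δσ_z ≈ 79.3 kPa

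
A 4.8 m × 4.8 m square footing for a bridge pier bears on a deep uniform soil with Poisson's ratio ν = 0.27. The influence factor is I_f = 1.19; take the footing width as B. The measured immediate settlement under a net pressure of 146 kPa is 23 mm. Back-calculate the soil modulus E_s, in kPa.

S_e = q·B·(1−ν²)/E_s · I_f  ⇒  E_s = q·B·(1−ν²)·I_f / S_e.
E_s = 146 × 4.8 × 0.9271 × 1.19 / 0.023 = 33620 kPa

E_s ≈ 33600 kPa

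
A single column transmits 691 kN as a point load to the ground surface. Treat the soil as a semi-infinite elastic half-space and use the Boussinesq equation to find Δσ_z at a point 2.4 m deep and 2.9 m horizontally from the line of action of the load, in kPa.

Δσ_z ≈ 6.03 kPa

Boussinesq vertical stress below a point load on an elastic half-space:
Δσ_z = 3P/(2πz²) · [1 + (r/z)²]^(−5/2)
r/z = 2.9/2.4 = 1.2083; [1+(r/z)²]^(−5/2) = 0.10535.
Δσ_z = 3×691/(2π×2.4²) × 0.10535 = 57.279 × 0.10535 = 6.034 kPa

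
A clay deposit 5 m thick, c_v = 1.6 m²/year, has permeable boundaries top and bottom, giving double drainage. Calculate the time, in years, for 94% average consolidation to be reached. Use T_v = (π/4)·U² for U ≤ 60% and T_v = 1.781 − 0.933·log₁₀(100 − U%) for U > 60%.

Drainage path length: H_d = H/2 = 2.5 m (double drainage).
U > 60%: T_v = 1.781 − 0.933·log₁₀(100 − 94) = 1.055.
t = T_v·H_d²/c_v = 1.055×2.5²/1.6 = 4.121 years.

t ≈ 4.12 years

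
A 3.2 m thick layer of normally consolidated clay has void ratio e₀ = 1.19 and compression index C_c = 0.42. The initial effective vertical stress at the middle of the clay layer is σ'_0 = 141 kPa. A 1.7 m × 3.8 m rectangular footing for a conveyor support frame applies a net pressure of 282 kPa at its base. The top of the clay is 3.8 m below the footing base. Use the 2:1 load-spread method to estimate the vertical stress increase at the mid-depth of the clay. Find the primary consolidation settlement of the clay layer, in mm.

Mid-depth of clay below the footing base: z = 3.8 + 3.2/2 = 5.4 m.
Stress increase at mid-clay by the 2:1 spreading method:
Δσ = qBL/((B+z)(L+z)) = 282×1.7×3.8/((1.7+5.4)(3.8+5.4)) = 27.889 kPa
Final effective stress: σ'_f = σ'_0 + Δσ = 141 + 27.889 = 168.89 kPa.
Normally consolidated clay, so the full stress increment lies on the virgin compression line:
S_c = C_c·H/(1+e₀)·log₁₀(σ'_f/σ'_0) = 0.42×3.2/(1+1.19)×log₁₀(168.89/141)
    = 0.6137 × 0.078385 = 0.0481 m

S_c ≈ 48.1 mm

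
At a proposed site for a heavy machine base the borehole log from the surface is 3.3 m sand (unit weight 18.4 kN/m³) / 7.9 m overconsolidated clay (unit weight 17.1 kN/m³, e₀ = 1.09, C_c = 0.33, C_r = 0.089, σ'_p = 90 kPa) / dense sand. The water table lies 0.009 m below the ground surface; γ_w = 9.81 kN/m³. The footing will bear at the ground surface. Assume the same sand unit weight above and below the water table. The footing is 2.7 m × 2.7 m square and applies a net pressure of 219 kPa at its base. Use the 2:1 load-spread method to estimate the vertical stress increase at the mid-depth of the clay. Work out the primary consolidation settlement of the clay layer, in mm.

S_c ≈ 36.3 mm

Mid-depth of clay below the ground surface: z = 3.3 + 7.9/2 = 7.25 m.
Total vertical stress at mid-clay: σ_v = 18.4×3.3 + 17.1×3.95 = 128.26 kPa.
Pore pressure: u = 9.81×(7.25 − 0.009) = 71.034 kPa.
Initial effective stress: σ'_0 = σ_v − u = 128.26 − 71.034 = 57.226 kPa.
Stress increase at mid-clay by the 2:1 spreading method:
Δσ = qBL/((B+z)(L+z)) = 219×2.7×2.7/((2.7+7.25)(2.7+7.25)) = 16.126 kPa
Final effective stress: σ'_f = 57.226 + 16.126 = 73.352 kPa.
σ'_f = 73.352 ≤ σ'_p = 90 kPa, so the clay remains overconsolidated and only the recompression index applies:
S_c = C_r·H/(1+e₀)·log₁₀(σ'_f/σ'_0) = 0.089×7.9/2.09×log₁₀(73.352/57.226)
    = 0.33641 × 0.10782 = 0.03627 m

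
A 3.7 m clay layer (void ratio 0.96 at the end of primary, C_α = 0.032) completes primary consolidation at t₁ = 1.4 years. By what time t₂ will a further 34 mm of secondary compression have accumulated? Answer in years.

t₂ ≈ 5.12 years

S_s = C_α·H/(1+e_p)·log₁₀(t₂/t₁) ⇒ log₁₀(t₂/t₁) = S_s·(1+e_p)/(C_α·H).
log₁₀(t₂/t₁) = 0.034 × (1+0.96) / (0.032×3.7) = 0.5628
t₂ = t₁ × 10^0.5628 = 1.4 × 3.655 = 5.116 years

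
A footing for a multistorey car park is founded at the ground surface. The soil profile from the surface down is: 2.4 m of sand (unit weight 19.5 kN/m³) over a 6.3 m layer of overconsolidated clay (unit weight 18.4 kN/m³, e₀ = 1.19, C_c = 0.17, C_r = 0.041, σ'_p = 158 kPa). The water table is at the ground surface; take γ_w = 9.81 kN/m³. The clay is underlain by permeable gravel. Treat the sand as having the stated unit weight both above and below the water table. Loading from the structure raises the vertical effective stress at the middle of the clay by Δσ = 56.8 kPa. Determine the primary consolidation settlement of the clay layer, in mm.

Mid-depth of clay below the ground surface: z = 2.4 + 6.3/2 = 5.55 m.
Total vertical stress at mid-clay: σ_v = 19.5×2.4 + 18.4×3.15 = 104.76 kPa.
Pore pressure: u = 9.81×(5.55 − 0) = 54.446 kPa.
Initial effective stress: σ'_0 = σ_v − u = 104.76 − 54.446 = 50.314 kPa.
Final effective stress: σ'_f = 50.314 + 56.8 = 107.11 kPa.
σ'_f = 107.11 ≤ σ'_p = 158 kPa, so the clay remains overconsolidated and only the recompression index applies:
S_c = C_r·H/(1+e₀)·log₁₀(σ'_f/σ'_0) = 0.041×6.3/2.19×log₁₀(107.11/50.314)
    = 0.11794 × 0.32814 = 0.0387 m

S_c ≈ 38.7 mm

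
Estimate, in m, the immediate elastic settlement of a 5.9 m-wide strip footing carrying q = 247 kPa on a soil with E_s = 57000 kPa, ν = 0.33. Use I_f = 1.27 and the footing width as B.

S_e ≈ 0.0289 m

Immediate (elastic) settlement: S_e = q·B·(1−ν²)/E_s · I_f.
S_e = 247 × 5.9 × (1 − 0.33²) / 57000 × 1.27
    = 247 × 5.9 × 0.8911 / 57000 × 1.27
    = 0.02893 m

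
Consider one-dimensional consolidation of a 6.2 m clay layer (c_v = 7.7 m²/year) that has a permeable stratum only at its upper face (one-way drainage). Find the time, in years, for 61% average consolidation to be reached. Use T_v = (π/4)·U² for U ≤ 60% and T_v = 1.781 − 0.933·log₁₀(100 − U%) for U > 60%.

t ≈ 1.48 years

Drainage path length: H_d = H = 6.2 m (single drainage).
U > 60%: T_v = 1.781 − 0.933·log₁₀(100 − 61) = 0.29654.
t = T_v·H_d²/c_v = 0.29654×6.2²/7.7 = 1.48 years.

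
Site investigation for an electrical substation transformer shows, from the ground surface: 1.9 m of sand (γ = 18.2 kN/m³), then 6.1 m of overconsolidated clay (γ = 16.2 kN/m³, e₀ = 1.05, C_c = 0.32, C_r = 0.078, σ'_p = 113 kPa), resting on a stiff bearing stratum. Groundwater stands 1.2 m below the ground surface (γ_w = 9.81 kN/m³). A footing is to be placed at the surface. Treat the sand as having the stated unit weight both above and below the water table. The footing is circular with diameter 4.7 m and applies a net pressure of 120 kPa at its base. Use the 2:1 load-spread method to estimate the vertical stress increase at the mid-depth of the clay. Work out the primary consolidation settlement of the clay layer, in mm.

S_c ≈ 47.6 mm

Mid-depth of clay below the ground surface: z = 1.9 + 6.1/2 = 4.95 m.
Total vertical stress at mid-clay: σ_v = 18.2×1.9 + 16.2×3.05 = 83.99 kPa.
Pore pressure: u = 9.81×(4.95 − 1.2) = 36.788 kPa.
Initial effective stress: σ'_0 = σ_v − u = 83.99 − 36.788 = 47.202 kPa.
Stress increase at mid-clay by the 2:1 spreading method:
Δσ ≈ qD²/(D+z)² = 120×4.7²/(4.7+4.95)² = 28.466 kPa
Final effective stress: σ'_f = 47.202 + 28.466 = 75.668 kPa.
σ'_f = 75.668 ≤ σ'_p = 113 kPa, so the clay remains overconsolidated and only the recompression index applies:
S_c = C_r·H/(1+e₀)·log₁₀(σ'_f/σ'_0) = 0.078×6.1/2.05×log₁₀(75.668/47.202)
    = 0.2321 × 0.20495 = 0.04757 m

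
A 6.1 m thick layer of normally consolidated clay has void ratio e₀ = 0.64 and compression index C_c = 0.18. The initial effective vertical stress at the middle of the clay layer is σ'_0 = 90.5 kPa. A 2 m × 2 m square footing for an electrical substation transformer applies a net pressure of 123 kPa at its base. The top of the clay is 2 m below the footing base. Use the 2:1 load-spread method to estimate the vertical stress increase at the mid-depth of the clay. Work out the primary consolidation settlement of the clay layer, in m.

Mid-depth of clay below the footing base: z = 2 + 6.1/2 = 5.05 m.
Stress increase at mid-clay by the 2:1 spreading method:
Δσ = qBL/((B+z)(L+z)) = 123×2×2/((2+5.05)(2+5.05)) = 9.8989 kPa
Final effective stress: σ'_f = σ'_0 + Δσ = 90.5 + 9.8989 = 100.4 kPa.
Normally consolidated clay, so the full stress increment lies on the virgin compression line:
S_c = C_c·H/(1+e₀)·log₁₀(σ'_f/σ'_0) = 0.18×6.1/(1+0.64)×log₁₀(100.4/90.5)
    = 0.66951 × 0.045085 = 0.03018 m

S_c ≈ 0.0302 m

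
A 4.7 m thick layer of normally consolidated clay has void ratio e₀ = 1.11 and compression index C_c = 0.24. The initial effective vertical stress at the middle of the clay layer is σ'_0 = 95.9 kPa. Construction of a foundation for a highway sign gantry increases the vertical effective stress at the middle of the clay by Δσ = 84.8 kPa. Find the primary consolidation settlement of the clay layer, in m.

Final effective stress: σ'_f = σ'_0 + Δσ = 95.9 + 84.8 = 180.7 kPa.
Normally consolidated clay, so the full stress increment lies on the virgin compression line:
S_c = C_c·H/(1+e₀)·log₁₀(σ'_f/σ'_0) = 0.24×4.7/(1+1.11)×log₁₀(180.7/95.9)
    = 0.5346 × 0.27514 = 0.1471 m

S_c ≈ 0.147 m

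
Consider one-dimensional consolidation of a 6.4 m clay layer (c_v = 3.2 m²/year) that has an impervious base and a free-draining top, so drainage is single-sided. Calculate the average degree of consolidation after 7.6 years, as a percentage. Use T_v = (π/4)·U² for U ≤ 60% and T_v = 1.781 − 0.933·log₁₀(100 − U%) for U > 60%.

Drainage path length: H_d = H = 6.4 m (single drainage).
T_v = c_v·t/H_d² = 3.2×7.6/6.4² = 0.59375.
T_v = 0.59375 corresponds to the U > 60% branch:
U = 1 − 10^((1.781 − T_v)/0.933)/100 = 0.8127

U ≈ 81.3 %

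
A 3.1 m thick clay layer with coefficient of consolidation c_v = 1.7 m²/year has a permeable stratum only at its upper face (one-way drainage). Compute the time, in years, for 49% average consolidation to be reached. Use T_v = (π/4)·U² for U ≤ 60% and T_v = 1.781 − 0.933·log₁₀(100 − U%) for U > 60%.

Drainage path length: H_d = H = 3.1 m (single drainage).
U ≤ 60%: T_v = (π/4)·U² = (π/4)×0.49² = 0.18857.
t = T_v·H_d²/c_v = 0.18857×3.1²/1.7 = 1.066 years.

t ≈ 1.07 years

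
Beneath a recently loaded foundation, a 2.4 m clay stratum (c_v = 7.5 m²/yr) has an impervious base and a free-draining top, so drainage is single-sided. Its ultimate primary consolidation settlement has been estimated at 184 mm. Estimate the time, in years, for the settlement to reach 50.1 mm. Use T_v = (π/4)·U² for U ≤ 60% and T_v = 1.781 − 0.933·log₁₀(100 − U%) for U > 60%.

Drainage path length: H_d = H = 2.4 m (single drainage).
U = S(t)/S_ult = 50.1/184 = 0.2723.
U ≤ 60%: T_v = (π/4)·U² = (π/4)×0.27228² = 0.058228.
t = T_v·H_d²/c_v = 0.058228×2.4²/7.5 = 0.04472 years.

t ≈ 0.0447 years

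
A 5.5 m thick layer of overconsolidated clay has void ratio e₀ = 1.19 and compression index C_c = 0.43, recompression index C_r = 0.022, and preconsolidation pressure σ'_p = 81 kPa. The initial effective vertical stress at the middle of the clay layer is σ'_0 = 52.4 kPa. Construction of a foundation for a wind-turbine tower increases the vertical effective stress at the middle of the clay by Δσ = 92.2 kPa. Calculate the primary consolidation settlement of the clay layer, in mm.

Final effective stress: σ'_f = 52.4 + 92.2 = 144.6 kPa.
σ'_f = 144.6 > σ'_p = 81 kPa, so the stress path crosses the preconsolidation pressure — recompression up to σ'_p, then virgin compression beyond:
S_c = H/(1+e₀)·[C_r·log₁₀(σ'_p/σ'_0) + C_c·log₁₀(σ'_f/σ'_p)]
    = 5.5/2.19 × [0.022×log₁₀(81/52.4) + 0.43×log₁₀(144.6/81)]
    = 2.5114 × [0.0041614 + 0.10822] = 0.2822 m

S_c ≈ 282 mm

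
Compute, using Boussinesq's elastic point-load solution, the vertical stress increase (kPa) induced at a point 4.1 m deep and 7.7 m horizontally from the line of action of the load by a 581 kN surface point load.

Boussinesq vertical stress below a point load on an elastic half-space:
Δσ_z = 3P/(2πz²) · [1 + (r/z)²]^(−5/2)
r/z = 7.7/4.1 = 1.878; [1+(r/z)²]^(−5/2) = 0.022933.
Δσ_z = 3×581/(2π×4.1²) × 0.022933 = 16.503 × 0.022933 = 0.3785 kPa

Δσ_z ≈ 0.378 kPa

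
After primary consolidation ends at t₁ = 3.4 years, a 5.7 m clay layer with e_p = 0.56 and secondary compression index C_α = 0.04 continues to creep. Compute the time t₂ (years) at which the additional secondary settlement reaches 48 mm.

S_s = C_α·H/(1+e_p)·log₁₀(t₂/t₁) ⇒ log₁₀(t₂/t₁) = S_s·(1+e_p)/(C_α·H).
log₁₀(t₂/t₁) = 0.048 × (1+0.56) / (0.04×5.7) = 0.3284
t₂ = t₁ × 10^0.3284 = 3.4 × 2.13 = 7.243 years

t₂ ≈ 7.24 years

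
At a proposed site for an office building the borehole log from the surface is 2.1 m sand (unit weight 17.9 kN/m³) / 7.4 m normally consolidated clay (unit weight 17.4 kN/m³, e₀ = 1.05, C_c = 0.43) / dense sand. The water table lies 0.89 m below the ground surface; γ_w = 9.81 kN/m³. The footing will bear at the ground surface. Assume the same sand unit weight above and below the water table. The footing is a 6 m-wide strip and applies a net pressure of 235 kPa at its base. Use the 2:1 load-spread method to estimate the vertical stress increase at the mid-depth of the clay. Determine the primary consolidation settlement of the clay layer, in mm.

S_c ≈ 788 mm

Mid-depth of clay below the ground surface: z = 2.1 + 7.4/2 = 5.8 m.
Total vertical stress at mid-clay: σ_v = 17.9×2.1 + 17.4×3.7 = 101.97 kPa.
Pore pressure: u = 9.81×(5.8 − 0.89) = 48.167 kPa.
Initial effective stress: σ'_0 = σ_v − u = 101.97 − 48.167 = 53.803 kPa.
Stress increase at mid-clay by the 2:1 spreading method:
Δσ = qB/(B+z) = 235×6/(6+5.8) = 119.49 kPa
Final effective stress: σ'_f = σ'_0 + Δσ = 53.803 + 119.49 = 173.29 kPa.
Normally consolidated clay, so the full stress increment lies on the virgin compression line:
S_c = C_c·H/(1+e₀)·log₁₀(σ'_f/σ'_0) = 0.43×7.4/(1+1.05)×log₁₀(173.29/53.803)
    = 1.5522 × 0.50797 = 0.7885 m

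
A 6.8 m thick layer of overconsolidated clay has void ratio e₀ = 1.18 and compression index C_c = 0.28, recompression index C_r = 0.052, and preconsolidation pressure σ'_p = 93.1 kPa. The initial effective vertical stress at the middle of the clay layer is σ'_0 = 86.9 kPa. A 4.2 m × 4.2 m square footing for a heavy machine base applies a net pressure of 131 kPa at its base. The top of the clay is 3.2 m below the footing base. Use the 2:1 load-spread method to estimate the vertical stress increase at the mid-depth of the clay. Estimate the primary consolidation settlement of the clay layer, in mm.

Mid-depth of clay below the footing base: z = 3.2 + 6.8/2 = 6.6 m.
Stress increase at mid-clay by the 2:1 spreading method:
Δσ = qBL/((B+z)(L+z)) = 131×4.2×4.2/((4.2+6.6)(4.2+6.6)) = 19.812 kPa
Final effective stress: σ'_f = 86.9 + 19.812 = 106.71 kPa.
σ'_f = 106.71 > σ'_p = 93.1 kPa, so the stress path crosses the preconsolidation pressure — recompression up to σ'_p, then virgin compression beyond:
S_c = H/(1+e₀)·[C_r·log₁₀(σ'_p/σ'_0) + C_c·log₁₀(σ'_f/σ'_p)]
    = 6.8/2.18 × [0.052×log₁₀(93.1/86.9) + 0.28×log₁₀(106.71/93.1)]
    = 3.1193 × [0.0015564 + 0.016592] = 0.05661 m

S_c ≈ 56.6 mm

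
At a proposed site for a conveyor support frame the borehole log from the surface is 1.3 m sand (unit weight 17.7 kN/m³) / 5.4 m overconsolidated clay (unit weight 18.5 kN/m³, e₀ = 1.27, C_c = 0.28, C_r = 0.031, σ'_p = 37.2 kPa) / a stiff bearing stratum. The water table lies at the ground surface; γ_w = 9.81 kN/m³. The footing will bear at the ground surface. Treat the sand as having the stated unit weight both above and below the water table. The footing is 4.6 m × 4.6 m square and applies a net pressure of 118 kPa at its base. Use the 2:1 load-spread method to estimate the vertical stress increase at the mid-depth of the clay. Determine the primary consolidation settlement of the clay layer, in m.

S_c ≈ 0.175 m

Mid-depth of clay below the ground surface: z = 1.3 + 5.4/2 = 4 m.
Total vertical stress at mid-clay: σ_v = 17.7×1.3 + 18.5×2.7 = 72.96 kPa.
Pore pressure: u = 9.81×(4 − 0) = 39.24 kPa.
Initial effective stress: σ'_0 = σ_v − u = 72.96 − 39.24 = 33.72 kPa.
Stress increase at mid-clay by the 2:1 spreading method:
Δσ = qBL/((B+z)(L+z)) = 118×4.6×4.6/((4.6+4)(4.6+4)) = 33.76 kPa
Final effective stress: σ'_f = 33.72 + 33.76 = 67.48 kPa.
σ'_f = 67.48 > σ'_p = 37.2 kPa, so the stress path crosses the preconsolidation pressure — recompression up to σ'_p, then virgin compression beyond:
S_c = H/(1+e₀)·[C_r·log₁₀(σ'_p/σ'_0) + C_c·log₁₀(σ'_f/σ'_p)]
    = 5.4/2.27 × [0.031×log₁₀(37.2/33.72) + 0.28×log₁₀(67.48/37.2)]
    = 2.3789 × [0.0013223 + 0.072417] = 0.1754 m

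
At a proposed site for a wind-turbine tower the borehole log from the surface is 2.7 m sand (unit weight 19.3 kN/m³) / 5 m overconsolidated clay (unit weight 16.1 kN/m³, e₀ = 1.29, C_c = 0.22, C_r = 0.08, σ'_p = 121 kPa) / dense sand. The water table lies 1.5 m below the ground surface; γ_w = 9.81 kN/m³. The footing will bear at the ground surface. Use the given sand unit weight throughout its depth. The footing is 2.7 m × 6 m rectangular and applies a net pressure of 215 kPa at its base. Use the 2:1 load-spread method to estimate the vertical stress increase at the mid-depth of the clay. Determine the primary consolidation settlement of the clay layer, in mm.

Mid-depth of clay below the ground surface: z = 2.7 + 5/2 = 5.2 m.
Total vertical stress at mid-clay: σ_v = 19.3×2.7 + 16.1×2.5 = 92.36 kPa.
Pore pressure: u = 9.81×(5.2 − 1.5) = 36.297 kPa.
Initial effective stress: σ'_0 = σ_v − u = 92.36 − 36.297 = 56.063 kPa.
Stress increase at mid-clay by the 2:1 spreading method:
Δσ = qBL/((B+z)(L+z)) = 215×2.7×6/((2.7+5.2)(6+5.2)) = 39.365 kPa
Final effective stress: σ'_f = 56.063 + 39.365 = 95.428 kPa.
σ'_f = 95.428 ≤ σ'_p = 121 kPa, so the clay remains overconsolidated and only the recompression index applies:
S_c = C_r·H/(1+e₀)·log₁₀(σ'_f/σ'_0) = 0.08×5/2.29×log₁₀(95.428/56.063)
    = 0.17467 × 0.231 = 0.04035 m

S_c ≈ 40.3 mm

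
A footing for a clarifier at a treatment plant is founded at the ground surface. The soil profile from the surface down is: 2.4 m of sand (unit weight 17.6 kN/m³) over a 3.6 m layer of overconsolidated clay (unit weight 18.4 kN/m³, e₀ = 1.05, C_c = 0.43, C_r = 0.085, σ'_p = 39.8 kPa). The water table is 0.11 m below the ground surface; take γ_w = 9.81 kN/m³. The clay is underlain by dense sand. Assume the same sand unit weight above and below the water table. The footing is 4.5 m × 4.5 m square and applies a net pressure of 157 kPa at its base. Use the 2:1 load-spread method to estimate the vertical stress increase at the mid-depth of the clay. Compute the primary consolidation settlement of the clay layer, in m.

Mid-depth of clay below the ground surface: z = 2.4 + 3.6/2 = 4.2 m.
Total vertical stress at mid-clay: σ_v = 17.6×2.4 + 18.4×1.8 = 75.36 kPa.
Pore pressure: u = 9.81×(4.2 − 0.11) = 40.123 kPa.
Initial effective stress: σ'_0 = σ_v − u = 75.36 − 40.123 = 35.237 kPa.
Stress increase at mid-clay by the 2:1 spreading method:
Δσ = qBL/((B+z)(L+z)) = 157×4.5×4.5/((4.5+4.2)(4.5+4.2)) = 42.004 kPa
Final effective stress: σ'_f = 35.237 + 42.004 = 77.241 kPa.
σ'_f = 77.241 > σ'_p = 39.8 kPa, so the stress path crosses the preconsolidation pressure — recompression up to σ'_p, then virgin compression beyond:
S_c = H/(1+e₀)·[C_r·log₁₀(σ'_p/σ'_0) + C_c·log₁₀(σ'_f/σ'_p)]
    = 3.6/2.05 × [0.085×log₁₀(39.8/35.237) + 0.43×log₁₀(77.241/39.8)]
    = 1.7561 × [0.0044952 + 0.12382] = 0.2253 m

S_c ≈ 0.225 m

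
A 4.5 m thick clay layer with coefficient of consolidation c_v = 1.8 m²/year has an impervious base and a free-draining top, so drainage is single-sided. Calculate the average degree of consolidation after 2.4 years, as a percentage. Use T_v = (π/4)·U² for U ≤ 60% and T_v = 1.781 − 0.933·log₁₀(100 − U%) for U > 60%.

Drainage path length: H_d = H = 4.5 m (single drainage).
T_v = c_v·t/H_d² = 1.8×2.4/4.5² = 0.21333.
T_v = 0.21333 corresponds to the U ≤ 60% branch:
U = √(4T_v/π) = 0.5212

U ≈ 52.1 %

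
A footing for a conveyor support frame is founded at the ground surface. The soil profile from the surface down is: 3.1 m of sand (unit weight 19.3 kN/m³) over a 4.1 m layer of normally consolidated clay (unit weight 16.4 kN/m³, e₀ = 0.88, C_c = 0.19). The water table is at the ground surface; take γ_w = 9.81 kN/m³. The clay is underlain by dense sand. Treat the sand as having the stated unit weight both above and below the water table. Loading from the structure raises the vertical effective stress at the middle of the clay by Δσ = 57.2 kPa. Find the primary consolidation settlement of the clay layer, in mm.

S_c ≈ 152 mm

Mid-depth of clay below the ground surface: z = 3.1 + 4.1/2 = 5.15 m.
Total vertical stress at mid-clay: σ_v = 19.3×3.1 + 16.4×2.05 = 93.45 kPa.
Pore pressure: u = 9.81×(5.15 − 0) = 50.522 kPa.
Initial effective stress: σ'_0 = σ_v − u = 93.45 − 50.522 = 42.928 kPa.
Final effective stress: σ'_f = σ'_0 + Δσ = 42.928 + 57.2 = 100.13 kPa.
Normally consolidated clay, so the full stress increment lies on the virgin compression line:
S_c = C_c·H/(1+e₀)·log₁₀(σ'_f/σ'_0) = 0.19×4.1/(1+0.88)×log₁₀(100.13/42.928)
    = 0.41436 × 0.36782 = 0.1524 m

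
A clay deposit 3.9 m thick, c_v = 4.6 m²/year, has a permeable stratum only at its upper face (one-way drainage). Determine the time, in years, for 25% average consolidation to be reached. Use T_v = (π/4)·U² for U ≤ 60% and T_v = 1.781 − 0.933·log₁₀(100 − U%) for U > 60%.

t ≈ 0.162 years

Drainage path length: H_d = H = 3.9 m (single drainage).
U ≤ 60%: T_v = (π/4)·U² = (π/4)×0.25² = 0.049087.
t = T_v·H_d²/c_v = 0.049087×3.9²/4.6 = 0.1623 years.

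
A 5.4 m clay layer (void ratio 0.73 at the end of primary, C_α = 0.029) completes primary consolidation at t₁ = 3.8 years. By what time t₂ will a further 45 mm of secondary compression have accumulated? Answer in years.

t₂ ≈ 11.9 years

S_s = C_α·H/(1+e_p)·log₁₀(t₂/t₁) ⇒ log₁₀(t₂/t₁) = S_s·(1+e_p)/(C_α·H).
log₁₀(t₂/t₁) = 0.045 × (1+0.73) / (0.029×5.4) = 0.4971
t₂ = t₁ × 10^0.4971 = 3.8 × 3.141 = 11.94 years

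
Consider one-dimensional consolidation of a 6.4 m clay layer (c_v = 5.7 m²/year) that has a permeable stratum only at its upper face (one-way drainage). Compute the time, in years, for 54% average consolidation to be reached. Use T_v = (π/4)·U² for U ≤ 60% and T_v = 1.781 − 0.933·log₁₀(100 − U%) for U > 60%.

Drainage path length: H_d = H = 6.4 m (single drainage).
U ≤ 60%: T_v = (π/4)·U² = (π/4)×0.54² = 0.22902.
t = T_v·H_d²/c_v = 0.22902×6.4²/5.7 = 1.646 years.

t ≈ 1.65 years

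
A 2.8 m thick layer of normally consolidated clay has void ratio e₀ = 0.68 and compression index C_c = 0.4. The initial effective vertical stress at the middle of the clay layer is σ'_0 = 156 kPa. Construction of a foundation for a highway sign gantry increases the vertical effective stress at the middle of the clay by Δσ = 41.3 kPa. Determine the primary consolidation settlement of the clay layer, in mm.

S_c ≈ 68 mm

Final effective stress: σ'_f = σ'_0 + Δσ = 156 + 41.3 = 197.3 kPa.
Normally consolidated clay, so the full stress increment lies on the virgin compression line:
S_c = C_c·H/(1+e₀)·log₁₀(σ'_f/σ'_0) = 0.4×2.8/(1+0.68)×log₁₀(197.3/156)
    = 0.66667 × 0.102 = 0.068 m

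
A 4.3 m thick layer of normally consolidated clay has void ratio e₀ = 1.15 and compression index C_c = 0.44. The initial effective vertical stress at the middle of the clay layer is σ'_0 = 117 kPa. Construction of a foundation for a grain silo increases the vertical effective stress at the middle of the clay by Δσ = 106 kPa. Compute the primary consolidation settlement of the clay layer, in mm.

S_c ≈ 247 mm

Final effective stress: σ'_f = σ'_0 + Δσ = 117 + 106 = 223 kPa.
Normally consolidated clay, so the full stress increment lies on the virgin compression line:
S_c = C_c·H/(1+e₀)·log₁₀(σ'_f/σ'_0) = 0.44×4.3/(1+1.15)×log₁₀(223/117)
    = 0.88 × 0.28012 = 0.2465 m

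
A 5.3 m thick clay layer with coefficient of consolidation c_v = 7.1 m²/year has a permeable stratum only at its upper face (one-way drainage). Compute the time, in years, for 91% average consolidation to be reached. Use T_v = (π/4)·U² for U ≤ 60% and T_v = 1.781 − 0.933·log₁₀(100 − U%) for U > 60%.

t ≈ 3.52 years

Drainage path length: H_d = H = 5.3 m (single drainage).
U > 60%: T_v = 1.781 − 0.933·log₁₀(100 − 91) = 0.89069.
t = T_v·H_d²/c_v = 0.89069×5.3²/7.1 = 3.524 years.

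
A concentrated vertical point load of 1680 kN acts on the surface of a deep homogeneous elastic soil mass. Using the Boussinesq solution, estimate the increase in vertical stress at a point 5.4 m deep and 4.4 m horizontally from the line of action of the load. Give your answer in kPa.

Boussinesq vertical stress below a point load on an elastic half-space:
Δσ_z = 3P/(2πz²) · [1 + (r/z)²]^(−5/2)
r/z = 4.4/5.4 = 0.81481; [1+(r/z)²]^(−5/2) = 0.28001.
Δσ_z = 3×1680/(2π×5.4²) × 0.28001 = 27.508 × 0.28001 = 7.703 kPa

Δσ_z ≈ 7.7 kPa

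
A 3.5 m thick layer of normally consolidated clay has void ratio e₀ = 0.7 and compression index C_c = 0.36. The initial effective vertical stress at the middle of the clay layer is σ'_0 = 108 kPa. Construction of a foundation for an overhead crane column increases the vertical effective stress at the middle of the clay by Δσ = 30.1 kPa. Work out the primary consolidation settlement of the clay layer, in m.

S_c ≈ 0.0791 m

Final effective stress: σ'_f = σ'_0 + Δσ = 108 + 30.1 = 138.1 kPa.
Normally consolidated clay, so the full stress increment lies on the virgin compression line:
S_c = C_c·H/(1+e₀)·log₁₀(σ'_f/σ'_0) = 0.36×3.5/(1+0.7)×log₁₀(138.1/108)
    = 0.74118 × 0.10677 = 0.07914 m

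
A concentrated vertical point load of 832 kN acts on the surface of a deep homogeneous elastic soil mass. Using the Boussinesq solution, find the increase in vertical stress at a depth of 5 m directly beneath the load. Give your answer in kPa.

Δσ_z ≈ 15.9 kPa

Boussinesq vertical stress below a point load on an elastic half-space:
Δσ_z = 3P/(2πz²) · [1 + (r/z)²]^(−5/2)
r/z = 0/5 = 0; [1+(r/z)²]^(−5/2) = 1.
Δσ_z = 3×832/(2π×5²) × 1 = 15.89 × 1 = 15.89 kPa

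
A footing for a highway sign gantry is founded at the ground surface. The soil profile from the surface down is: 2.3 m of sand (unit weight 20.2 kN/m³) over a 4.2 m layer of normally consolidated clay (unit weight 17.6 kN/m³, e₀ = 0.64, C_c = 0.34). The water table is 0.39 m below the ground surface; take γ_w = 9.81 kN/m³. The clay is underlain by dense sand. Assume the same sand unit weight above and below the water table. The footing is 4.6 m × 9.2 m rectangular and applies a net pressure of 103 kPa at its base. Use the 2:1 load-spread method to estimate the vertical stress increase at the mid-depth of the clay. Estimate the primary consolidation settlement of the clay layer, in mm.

S_c ≈ 224 mm

Mid-depth of clay below the ground surface: z = 2.3 + 4.2/2 = 4.4 m.
Total vertical stress at mid-clay: σ_v = 20.2×2.3 + 17.6×2.1 = 83.42 kPa.
Pore pressure: u = 9.81×(4.4 − 0.39) = 39.338 kPa.
Initial effective stress: σ'_0 = σ_v − u = 83.42 − 39.338 = 44.082 kPa.
Stress increase at mid-clay by the 2:1 spreading method:
Δσ = qBL/((B+z)(L+z)) = 103×4.6×9.2/((4.6+4.4)(9.2+4.4)) = 35.612 kPa
Final effective stress: σ'_f = σ'_0 + Δσ = 44.082 + 35.612 = 79.694 kPa.
Normally consolidated clay, so the full stress increment lies on the virgin compression line:
S_c = C_c·H/(1+e₀)·log₁₀(σ'_f/σ'_0) = 0.34×4.2/(1+0.64)×log₁₀(79.694/44.082)
    = 0.87073 × 0.25716 = 0.2239 m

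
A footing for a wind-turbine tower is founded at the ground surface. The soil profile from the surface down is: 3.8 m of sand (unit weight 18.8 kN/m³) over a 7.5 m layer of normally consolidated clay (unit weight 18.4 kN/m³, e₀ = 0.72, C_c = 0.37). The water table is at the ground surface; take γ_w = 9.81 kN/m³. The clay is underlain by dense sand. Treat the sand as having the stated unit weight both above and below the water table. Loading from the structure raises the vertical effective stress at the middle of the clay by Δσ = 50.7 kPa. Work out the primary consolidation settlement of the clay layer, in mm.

S_c ≈ 398 mm

Mid-depth of clay below the ground surface: z = 3.8 + 7.5/2 = 7.55 m.
Total vertical stress at mid-clay: σ_v = 18.8×3.8 + 18.4×3.75 = 140.44 kPa.
Pore pressure: u = 9.81×(7.55 − 0) = 74.066 kPa.
Initial effective stress: σ'_0 = σ_v − u = 140.44 − 74.066 = 66.374 kPa.
Final effective stress: σ'_f = σ'_0 + Δσ = 66.374 + 50.7 = 117.07 kPa.
Normally consolidated clay, so the full stress increment lies on the virgin compression line:
S_c = C_c·H/(1+e₀)·log₁₀(σ'_f/σ'_0) = 0.37×7.5/(1+0.72)×log₁₀(117.07/66.374)
    = 1.6134 × 0.24645 = 0.3976 m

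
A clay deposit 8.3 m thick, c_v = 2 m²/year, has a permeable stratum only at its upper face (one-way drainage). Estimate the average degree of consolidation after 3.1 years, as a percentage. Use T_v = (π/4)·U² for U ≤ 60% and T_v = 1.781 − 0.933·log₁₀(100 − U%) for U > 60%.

Drainage path length: H_d = H = 8.3 m (single drainage).
T_v = c_v·t/H_d² = 2×3.1/8.3² = 0.089999.
T_v = 0.089999 corresponds to the U ≤ 60% branch:
U = √(4T_v/π) = 0.3385

U ≈ 33.9 %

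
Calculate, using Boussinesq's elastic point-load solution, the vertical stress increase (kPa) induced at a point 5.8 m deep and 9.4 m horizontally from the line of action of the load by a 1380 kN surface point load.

Δσ_z ≈ 0.782 kPa

Boussinesq vertical stress below a point load on an elastic half-space:
Δσ_z = 3P/(2πz²) · [1 + (r/z)²]^(−5/2)
r/z = 9.4/5.8 = 1.6207; [1+(r/z)²]^(−5/2) = 0.039925.
Δσ_z = 3×1380/(2π×5.8²) × 0.039925 = 19.587 × 0.039925 = 0.782 kPa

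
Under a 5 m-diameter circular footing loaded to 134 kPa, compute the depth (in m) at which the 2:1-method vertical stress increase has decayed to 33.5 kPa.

z ≈ 5 m

2:1 spreading — at depth z the loaded area has grown by z in each plan dimension:
qD²/(D+z)² = Δσ_z ⇒ z = D(√(q/Δσ_z) − 1) = 5×(√(134/33.5) − 1) = 5 m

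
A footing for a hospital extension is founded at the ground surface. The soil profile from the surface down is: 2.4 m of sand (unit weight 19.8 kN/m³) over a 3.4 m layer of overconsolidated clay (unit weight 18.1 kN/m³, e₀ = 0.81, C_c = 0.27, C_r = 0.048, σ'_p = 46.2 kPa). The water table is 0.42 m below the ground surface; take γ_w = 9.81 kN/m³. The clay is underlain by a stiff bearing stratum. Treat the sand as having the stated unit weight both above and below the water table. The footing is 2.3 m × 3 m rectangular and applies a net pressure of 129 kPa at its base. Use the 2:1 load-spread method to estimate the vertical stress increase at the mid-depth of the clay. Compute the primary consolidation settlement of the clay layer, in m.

Mid-depth of clay below the ground surface: z = 2.4 + 3.4/2 = 4.1 m.
Total vertical stress at mid-clay: σ_v = 19.8×2.4 + 18.1×1.7 = 78.29 kPa.
Pore pressure: u = 9.81×(4.1 − 0.42) = 36.101 kPa.
Initial effective stress: σ'_0 = σ_v − u = 78.29 − 36.101 = 42.189 kPa.
Stress increase at mid-clay by the 2:1 spreading method:
Δσ = qBL/((B+z)(L+z)) = 129×2.3×3/((2.3+4.1)(3+4.1)) = 19.588 kPa
Final effective stress: σ'_f = 42.189 + 19.588 = 61.777 kPa.
σ'_f = 61.777 > σ'_p = 46.2 kPa, so the stress path crosses the preconsolidation pressure — recompression up to σ'_p, then virgin compression beyond:
S_c = H/(1+e₀)·[C_r·log₁₀(σ'_p/σ'_0) + C_c·log₁₀(σ'_f/σ'_p)]
    = 3.4/1.81 × [0.048×log₁₀(46.2/42.189) + 0.27×log₁₀(61.777/46.2)]
    = 1.8785 × [0.0018933 + 0.03407] = 0.06756 m

S_c ≈ 0.0676 m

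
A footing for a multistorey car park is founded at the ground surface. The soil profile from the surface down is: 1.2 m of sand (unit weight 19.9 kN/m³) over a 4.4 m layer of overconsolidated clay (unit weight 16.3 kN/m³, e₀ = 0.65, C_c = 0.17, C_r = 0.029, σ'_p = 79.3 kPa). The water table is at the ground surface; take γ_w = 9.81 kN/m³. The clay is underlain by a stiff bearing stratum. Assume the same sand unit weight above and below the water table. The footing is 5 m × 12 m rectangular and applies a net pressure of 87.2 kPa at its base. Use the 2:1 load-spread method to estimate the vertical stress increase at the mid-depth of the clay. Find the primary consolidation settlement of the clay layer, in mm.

Mid-depth of clay below the ground surface: z = 1.2 + 4.4/2 = 3.4 m.
Total vertical stress at mid-clay: σ_v = 19.9×1.2 + 16.3×2.2 = 59.74 kPa.
Pore pressure: u = 9.81×(3.4 − 0) = 33.354 kPa.
Initial effective stress: σ'_0 = σ_v − u = 59.74 − 33.354 = 26.386 kPa.
Stress increase at mid-clay by the 2:1 spreading method:
Δσ = qBL/((B+z)(L+z)) = 87.2×5×12/((5+3.4)(12+3.4)) = 40.445 kPa
Final effective stress: σ'_f = 26.386 + 40.445 = 66.831 kPa.
σ'_f = 66.831 ≤ σ'_p = 79.3 kPa, so the clay remains overconsolidated and only the recompression index applies:
S_c = C_r·H/(1+e₀)·log₁₀(σ'_f/σ'_0) = 0.029×4.4/1.65×log₁₀(66.831/26.386)
    = 0.077334 × 0.4036 = 0.03121 m

S_c ≈ 31.2 mm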